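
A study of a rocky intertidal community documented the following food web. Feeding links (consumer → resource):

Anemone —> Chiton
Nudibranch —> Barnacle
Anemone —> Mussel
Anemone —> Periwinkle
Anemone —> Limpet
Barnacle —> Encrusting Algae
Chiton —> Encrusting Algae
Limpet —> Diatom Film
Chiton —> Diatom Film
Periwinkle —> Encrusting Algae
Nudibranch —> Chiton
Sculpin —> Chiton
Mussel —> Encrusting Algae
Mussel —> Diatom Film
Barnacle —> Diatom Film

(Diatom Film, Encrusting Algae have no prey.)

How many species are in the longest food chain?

3 species

One longest chain: Diatom Film → Mussel → Anemone.
It has 3 species and 2 links.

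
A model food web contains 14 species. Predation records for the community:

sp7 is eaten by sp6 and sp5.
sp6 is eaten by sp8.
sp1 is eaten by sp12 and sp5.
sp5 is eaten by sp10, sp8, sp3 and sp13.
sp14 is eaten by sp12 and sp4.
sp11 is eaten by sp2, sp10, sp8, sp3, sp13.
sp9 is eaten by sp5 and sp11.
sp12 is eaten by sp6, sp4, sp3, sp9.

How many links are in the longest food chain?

4 links

One longest chain: sp1 → sp12 → sp9 → sp5 → sp10.
It has 5 species and 4 links.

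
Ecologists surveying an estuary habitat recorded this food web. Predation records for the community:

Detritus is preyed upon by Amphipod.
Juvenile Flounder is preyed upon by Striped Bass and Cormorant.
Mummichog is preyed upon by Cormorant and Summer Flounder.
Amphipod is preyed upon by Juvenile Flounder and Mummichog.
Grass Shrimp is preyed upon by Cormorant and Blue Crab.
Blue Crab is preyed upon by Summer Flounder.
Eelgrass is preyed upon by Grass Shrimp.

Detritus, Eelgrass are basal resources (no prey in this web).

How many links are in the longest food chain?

One longest chain: Eelgrass → Grass Shrimp → Blue Crab → Summer Flounder.
It has 4 species and 3 links.

3 links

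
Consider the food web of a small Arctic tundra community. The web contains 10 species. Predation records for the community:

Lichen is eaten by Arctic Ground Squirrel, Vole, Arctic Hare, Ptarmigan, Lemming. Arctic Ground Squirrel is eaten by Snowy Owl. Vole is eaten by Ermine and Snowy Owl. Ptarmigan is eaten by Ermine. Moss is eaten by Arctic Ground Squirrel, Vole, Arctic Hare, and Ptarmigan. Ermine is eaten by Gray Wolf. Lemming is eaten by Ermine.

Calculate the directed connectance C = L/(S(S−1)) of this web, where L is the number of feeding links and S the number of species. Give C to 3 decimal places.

The web has S = 10 species and L = 15 feeding links.
C = L / (S(S−1)) = 15 / 90 = 0.1667 ≈ 0.167.

C = 0.167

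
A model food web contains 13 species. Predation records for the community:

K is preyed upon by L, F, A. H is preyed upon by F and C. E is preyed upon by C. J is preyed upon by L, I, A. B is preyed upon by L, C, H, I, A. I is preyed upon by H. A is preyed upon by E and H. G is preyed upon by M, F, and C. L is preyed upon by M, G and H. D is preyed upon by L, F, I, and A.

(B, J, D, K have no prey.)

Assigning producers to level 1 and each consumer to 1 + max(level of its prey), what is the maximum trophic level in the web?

4

Producers (level 1): B, J, D, K.
B → A → H → F gives F level 4.
No species has a prey at level 4, so no species reaches level 5.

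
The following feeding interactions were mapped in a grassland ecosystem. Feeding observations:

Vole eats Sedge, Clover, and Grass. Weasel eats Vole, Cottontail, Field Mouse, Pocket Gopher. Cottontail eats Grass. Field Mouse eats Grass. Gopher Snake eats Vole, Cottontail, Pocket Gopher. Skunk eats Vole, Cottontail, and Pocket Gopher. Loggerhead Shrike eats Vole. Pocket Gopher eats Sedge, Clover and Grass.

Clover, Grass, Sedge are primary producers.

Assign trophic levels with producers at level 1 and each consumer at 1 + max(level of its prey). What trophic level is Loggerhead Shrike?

Clover is a producer → level 1.
Vole eats Clover (level 1); other prey at levels: Grass 1, Sedge 1 → level 2.
Loggerhead Shrike eats Vole → level 3.

Trophic level 3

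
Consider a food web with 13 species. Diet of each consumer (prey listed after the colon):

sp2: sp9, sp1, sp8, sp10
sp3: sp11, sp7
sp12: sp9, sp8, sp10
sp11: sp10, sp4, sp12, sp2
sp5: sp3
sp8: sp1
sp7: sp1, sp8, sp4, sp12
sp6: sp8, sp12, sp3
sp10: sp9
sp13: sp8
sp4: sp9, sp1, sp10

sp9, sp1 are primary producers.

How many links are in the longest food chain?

5 links

One longest chain: sp9 → sp10 → sp4 → sp11 → sp3 → sp6.
It has 6 species and 5 links.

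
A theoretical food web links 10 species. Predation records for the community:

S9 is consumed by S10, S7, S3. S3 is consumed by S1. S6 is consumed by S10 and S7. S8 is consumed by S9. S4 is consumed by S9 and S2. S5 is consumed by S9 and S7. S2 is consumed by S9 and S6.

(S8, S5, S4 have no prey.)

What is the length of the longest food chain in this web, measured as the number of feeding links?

One longest chain: S4 → S2 → S9 → S3 → S1.
It has 5 species and 4 links.

4 links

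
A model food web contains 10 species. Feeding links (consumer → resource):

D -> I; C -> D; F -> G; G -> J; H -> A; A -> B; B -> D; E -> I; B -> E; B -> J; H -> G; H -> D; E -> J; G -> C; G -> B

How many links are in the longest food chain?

One longest chain: I → D → C → G → F.
It has 5 species and 4 links.

4 links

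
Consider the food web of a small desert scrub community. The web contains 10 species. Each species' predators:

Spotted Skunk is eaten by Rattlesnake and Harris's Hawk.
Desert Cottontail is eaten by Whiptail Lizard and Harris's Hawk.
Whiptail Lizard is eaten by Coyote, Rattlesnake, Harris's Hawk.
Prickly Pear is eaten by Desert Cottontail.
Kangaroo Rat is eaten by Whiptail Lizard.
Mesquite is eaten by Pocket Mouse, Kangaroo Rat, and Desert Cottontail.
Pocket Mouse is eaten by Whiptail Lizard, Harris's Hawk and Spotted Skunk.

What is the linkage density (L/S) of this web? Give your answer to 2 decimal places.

There are L = 15 links among S = 10 species.
L/S = 15/10 = 1.5000 ≈ 1.50.

L/S = 1.50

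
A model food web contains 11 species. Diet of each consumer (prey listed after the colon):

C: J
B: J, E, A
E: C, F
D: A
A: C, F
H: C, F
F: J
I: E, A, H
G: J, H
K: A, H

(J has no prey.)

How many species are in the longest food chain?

One longest chain: J → C → A → K.
It has 4 species and 3 links.

4 species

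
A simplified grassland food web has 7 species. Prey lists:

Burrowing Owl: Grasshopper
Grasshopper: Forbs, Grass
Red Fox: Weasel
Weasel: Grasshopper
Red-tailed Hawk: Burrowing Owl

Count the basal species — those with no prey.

2

Basal species (no prey listed): Forbs, Grass.
Count: 2.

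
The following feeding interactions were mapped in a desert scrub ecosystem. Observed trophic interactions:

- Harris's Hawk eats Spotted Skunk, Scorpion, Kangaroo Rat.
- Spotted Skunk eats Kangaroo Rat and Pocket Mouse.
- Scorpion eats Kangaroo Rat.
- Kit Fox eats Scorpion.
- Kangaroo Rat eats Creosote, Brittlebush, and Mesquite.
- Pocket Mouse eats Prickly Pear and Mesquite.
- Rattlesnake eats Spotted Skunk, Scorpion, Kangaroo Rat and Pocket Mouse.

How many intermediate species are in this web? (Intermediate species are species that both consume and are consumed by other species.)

4

Intermediate species (has both prey and predators): Kangaroo Rat, Pocket Mouse, Scorpion, Spotted Skunk.
Count: 4.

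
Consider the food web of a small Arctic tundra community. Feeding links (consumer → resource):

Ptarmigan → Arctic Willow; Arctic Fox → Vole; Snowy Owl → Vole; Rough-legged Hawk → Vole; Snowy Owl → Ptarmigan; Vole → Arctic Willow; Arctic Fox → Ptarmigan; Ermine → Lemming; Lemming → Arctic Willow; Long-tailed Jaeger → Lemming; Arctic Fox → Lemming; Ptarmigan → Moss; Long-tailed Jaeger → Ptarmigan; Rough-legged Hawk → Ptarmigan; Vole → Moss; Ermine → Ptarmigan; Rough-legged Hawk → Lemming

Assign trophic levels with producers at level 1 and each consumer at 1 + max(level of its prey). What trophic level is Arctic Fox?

Trophic level 3

Arctic Willow is a producer → level 1.
Lemming eats Arctic Willow → level 2.
Arctic Fox eats Lemming (level 2); other prey at levels: Ptarmigan 2, Vole 2 → level 3.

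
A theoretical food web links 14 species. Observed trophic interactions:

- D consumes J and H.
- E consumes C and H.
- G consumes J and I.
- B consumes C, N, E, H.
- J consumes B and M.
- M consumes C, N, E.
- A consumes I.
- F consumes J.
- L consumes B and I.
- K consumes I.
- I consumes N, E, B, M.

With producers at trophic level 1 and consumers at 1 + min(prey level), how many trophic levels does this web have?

4

Producers (level 1): C, H, N.
Following each consumer down to its lowest-level prey: C → B → J → F (levels 1 through 4).
All prey of F (J 3) are at level 3 or above, so F is at level 1 + 3 = 4.
Every consumer has at least one prey at level 3 or below, so none exceeds level 4.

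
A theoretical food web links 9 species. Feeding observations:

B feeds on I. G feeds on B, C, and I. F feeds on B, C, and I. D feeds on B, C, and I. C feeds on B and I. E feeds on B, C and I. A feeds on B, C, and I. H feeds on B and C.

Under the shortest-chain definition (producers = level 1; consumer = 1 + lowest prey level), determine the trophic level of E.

I is a producer → level 1.
E eats I → level 2.

Trophic level 2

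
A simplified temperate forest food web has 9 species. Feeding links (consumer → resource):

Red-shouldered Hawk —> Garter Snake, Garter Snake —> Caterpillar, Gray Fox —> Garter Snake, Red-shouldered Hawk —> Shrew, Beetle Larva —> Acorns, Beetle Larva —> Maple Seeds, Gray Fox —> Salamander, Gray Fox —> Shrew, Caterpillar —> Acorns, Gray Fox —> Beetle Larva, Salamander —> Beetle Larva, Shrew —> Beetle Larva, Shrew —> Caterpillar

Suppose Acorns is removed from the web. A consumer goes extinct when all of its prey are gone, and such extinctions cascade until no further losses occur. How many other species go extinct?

2

Remove Acorns.
Round 1: Caterpillar (all prey gone) → extinct.
Round 2: Garter Snake (all prey gone) → extinct.
No further losses. Total secondary extinctions: 2.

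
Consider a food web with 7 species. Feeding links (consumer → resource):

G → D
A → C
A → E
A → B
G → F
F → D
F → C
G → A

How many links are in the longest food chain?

2 links

One longest chain: C → A → G.
It has 3 species and 2 links.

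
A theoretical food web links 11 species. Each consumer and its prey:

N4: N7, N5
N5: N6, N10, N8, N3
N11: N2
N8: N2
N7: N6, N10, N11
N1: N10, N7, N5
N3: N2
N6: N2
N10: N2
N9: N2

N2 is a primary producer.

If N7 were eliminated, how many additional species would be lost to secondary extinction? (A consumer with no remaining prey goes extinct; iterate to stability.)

0

Remove N7.
Every predator of it retains at least one other prey: N4 still has N5; N1 still has N10, N5.
No consumer loses all prey, so no secondary extinctions occur.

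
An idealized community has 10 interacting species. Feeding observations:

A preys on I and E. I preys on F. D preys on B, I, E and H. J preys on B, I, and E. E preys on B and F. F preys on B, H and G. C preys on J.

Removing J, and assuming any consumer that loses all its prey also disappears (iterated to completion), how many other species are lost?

Remove J.
Round 1: C (all prey gone) → extinct.
No further losses. Total secondary extinctions: 1.

1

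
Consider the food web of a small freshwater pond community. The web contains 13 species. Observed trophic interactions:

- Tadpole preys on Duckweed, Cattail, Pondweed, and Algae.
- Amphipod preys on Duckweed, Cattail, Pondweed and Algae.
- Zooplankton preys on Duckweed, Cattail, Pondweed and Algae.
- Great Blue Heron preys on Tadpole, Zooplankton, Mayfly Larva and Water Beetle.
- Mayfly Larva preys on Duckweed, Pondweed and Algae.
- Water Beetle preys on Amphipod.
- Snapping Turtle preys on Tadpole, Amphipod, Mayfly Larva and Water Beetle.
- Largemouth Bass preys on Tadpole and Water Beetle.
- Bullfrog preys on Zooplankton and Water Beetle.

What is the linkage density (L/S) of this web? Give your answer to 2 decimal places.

L/S = 2.15

There are L = 28 links among S = 13 species.
L/S = 28/13 = 2.1538 ≈ 2.15.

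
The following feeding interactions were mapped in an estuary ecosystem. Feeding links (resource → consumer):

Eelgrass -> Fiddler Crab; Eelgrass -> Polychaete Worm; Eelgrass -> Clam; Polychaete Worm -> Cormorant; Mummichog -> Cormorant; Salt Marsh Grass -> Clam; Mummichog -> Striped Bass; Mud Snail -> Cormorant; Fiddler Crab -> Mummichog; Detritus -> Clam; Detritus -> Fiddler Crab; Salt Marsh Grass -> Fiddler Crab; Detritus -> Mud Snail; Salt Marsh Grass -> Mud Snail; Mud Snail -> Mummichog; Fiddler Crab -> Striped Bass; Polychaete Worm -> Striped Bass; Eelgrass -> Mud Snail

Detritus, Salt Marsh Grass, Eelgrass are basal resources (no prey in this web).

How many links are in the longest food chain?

3 links

One longest chain: Detritus → Mud Snail → Mummichog → Striped Bass.
It has 4 species and 3 links.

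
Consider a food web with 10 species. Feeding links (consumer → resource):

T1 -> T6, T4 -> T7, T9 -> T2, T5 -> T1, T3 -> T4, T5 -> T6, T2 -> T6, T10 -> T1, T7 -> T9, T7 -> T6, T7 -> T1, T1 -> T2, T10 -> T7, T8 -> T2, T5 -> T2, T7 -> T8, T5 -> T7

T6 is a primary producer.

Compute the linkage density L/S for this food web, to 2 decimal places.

L/S = 1.70

There are L = 17 links among S = 10 species.
L/S = 17/10 = 1.7000 ≈ 1.70.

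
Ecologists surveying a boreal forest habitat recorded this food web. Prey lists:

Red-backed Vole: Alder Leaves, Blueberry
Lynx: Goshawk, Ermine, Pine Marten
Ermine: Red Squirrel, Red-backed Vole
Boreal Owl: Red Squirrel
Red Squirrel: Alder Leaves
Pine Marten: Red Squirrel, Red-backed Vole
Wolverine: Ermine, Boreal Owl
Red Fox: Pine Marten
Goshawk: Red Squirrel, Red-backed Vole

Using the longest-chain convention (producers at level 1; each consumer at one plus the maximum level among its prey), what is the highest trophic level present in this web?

Producers (level 1): Alder Leaves, Blueberry.
Alder Leaves → Red Squirrel → Goshawk → Lynx gives Lynx level 4.
No species has a prey at level 4, so no species reaches level 5.

4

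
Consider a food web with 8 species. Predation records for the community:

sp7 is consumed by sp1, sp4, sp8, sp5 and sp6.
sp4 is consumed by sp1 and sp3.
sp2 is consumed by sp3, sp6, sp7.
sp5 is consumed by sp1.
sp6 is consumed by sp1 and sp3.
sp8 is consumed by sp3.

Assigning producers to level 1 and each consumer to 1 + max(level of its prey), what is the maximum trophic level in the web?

4

Producers (level 1): sp2.
sp2 → sp7 → sp6 → sp1 gives sp1 level 4.
No species has a prey at level 4, so no species reaches level 5.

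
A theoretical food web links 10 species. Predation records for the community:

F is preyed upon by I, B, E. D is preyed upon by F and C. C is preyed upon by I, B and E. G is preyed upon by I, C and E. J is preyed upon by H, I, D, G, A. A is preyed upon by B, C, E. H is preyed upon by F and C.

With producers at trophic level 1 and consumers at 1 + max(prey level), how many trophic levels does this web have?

Producers (level 1): J.
J → H → C → I gives I level 4.
No species has a prey at level 4, so no species reaches level 5.

4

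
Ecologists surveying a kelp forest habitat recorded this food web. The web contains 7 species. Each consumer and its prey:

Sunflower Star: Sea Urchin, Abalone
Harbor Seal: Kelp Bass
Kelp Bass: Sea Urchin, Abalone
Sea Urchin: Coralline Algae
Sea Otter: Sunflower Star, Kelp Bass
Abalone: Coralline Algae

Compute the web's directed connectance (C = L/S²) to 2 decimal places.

C = 0.18

The web has S = 7 species and L = 9 feeding links.
C = L / S² = 9 / 49 = 0.1837 ≈ 0.18.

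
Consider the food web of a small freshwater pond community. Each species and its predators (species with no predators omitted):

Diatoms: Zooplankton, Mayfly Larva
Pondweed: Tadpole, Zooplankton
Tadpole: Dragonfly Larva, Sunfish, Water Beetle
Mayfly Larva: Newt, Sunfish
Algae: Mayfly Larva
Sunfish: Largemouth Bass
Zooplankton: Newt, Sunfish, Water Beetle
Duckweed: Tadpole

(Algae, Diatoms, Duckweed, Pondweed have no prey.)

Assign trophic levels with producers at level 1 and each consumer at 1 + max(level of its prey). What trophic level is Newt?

Trophic level 3

Diatoms is a producer → level 1.
Zooplankton eats Diatoms (level 1); other prey at levels: Pondweed 1 → level 2.
Newt eats Zooplankton (level 2); other prey at levels: Mayfly Larva 2 → level 3.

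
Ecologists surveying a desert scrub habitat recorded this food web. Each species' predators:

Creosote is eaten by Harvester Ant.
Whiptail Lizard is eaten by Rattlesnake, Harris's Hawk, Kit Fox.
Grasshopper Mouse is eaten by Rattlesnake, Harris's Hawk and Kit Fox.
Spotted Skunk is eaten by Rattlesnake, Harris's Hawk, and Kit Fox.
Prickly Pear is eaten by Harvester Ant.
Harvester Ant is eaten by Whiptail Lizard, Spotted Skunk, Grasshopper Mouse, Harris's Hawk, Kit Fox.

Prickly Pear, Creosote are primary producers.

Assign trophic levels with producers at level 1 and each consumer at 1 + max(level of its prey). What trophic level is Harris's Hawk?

Prickly Pear is a producer → level 1.
Harvester Ant eats Prickly Pear (level 1); other prey at levels: Creosote 1 → level 2.
Whiptail Lizard eats Harvester Ant → level 3.
Harris's Hawk eats Whiptail Lizard (level 3); other prey at levels: Harvester Ant 2, Grasshopper Mouse 3, Spotted Skunk 3 → level 4.

Trophic level 4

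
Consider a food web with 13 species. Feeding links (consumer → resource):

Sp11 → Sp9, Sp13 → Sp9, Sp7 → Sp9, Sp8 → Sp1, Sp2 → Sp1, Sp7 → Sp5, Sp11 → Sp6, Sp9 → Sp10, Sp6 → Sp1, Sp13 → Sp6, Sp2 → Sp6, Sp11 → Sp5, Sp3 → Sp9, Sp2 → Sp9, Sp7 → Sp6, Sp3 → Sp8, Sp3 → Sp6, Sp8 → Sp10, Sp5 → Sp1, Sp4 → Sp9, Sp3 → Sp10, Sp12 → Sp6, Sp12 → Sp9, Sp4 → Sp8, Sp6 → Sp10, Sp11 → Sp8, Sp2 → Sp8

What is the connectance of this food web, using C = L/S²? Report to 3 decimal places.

The web has S = 13 species and L = 27 feeding links.
C = L / S² = 27 / 169 = 0.1598 ≈ 0.160.

C = 0.160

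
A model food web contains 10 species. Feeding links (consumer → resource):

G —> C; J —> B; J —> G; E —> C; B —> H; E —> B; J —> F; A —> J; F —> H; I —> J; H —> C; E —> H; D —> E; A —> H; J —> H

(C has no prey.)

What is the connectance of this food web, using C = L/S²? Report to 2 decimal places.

C = 0.15

The web has S = 10 species and L = 15 feeding links.
C = L / S² = 15 / 100 = 0.1500 ≈ 0.15.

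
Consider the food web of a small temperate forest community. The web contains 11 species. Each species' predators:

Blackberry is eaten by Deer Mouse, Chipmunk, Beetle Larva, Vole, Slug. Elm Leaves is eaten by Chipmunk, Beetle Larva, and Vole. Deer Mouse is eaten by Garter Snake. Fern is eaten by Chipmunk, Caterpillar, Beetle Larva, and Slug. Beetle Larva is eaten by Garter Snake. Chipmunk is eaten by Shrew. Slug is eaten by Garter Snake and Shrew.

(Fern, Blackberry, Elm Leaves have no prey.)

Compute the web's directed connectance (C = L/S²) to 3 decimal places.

The web has S = 11 species and L = 17 feeding links.
C = L / S² = 17 / 121 = 0.1405 ≈ 0.140.

C = 0.140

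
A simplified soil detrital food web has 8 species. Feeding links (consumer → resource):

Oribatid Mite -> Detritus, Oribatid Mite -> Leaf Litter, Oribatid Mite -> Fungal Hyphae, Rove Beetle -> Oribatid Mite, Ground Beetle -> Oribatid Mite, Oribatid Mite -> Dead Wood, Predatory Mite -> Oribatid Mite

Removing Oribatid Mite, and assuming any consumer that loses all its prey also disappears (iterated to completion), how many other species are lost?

3

Remove Oribatid Mite.
Round 1: Ground Beetle (all prey gone), Predatory Mite (all prey gone), Rove Beetle (all prey gone) → extinct.
No further losses. Total secondary extinctions: 3.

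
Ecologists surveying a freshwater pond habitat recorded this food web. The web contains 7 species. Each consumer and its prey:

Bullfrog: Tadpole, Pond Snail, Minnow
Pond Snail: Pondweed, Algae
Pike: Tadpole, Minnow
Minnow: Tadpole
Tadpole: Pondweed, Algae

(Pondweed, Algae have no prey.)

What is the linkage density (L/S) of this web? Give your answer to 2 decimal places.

L/S = 1.43

There are L = 10 links among S = 7 species.
L/S = 10/7 = 1.4286 ≈ 1.43.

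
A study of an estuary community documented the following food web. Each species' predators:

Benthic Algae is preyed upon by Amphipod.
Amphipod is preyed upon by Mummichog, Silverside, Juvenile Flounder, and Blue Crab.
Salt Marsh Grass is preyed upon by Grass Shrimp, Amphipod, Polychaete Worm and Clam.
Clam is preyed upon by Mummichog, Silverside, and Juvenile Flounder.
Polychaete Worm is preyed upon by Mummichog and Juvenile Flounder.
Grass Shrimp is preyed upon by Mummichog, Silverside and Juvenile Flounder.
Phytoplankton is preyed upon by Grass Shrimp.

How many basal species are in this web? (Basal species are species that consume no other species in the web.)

3

Basal species (no prey listed): Phytoplankton, Salt Marsh Grass, Benthic Algae.
Count: 3.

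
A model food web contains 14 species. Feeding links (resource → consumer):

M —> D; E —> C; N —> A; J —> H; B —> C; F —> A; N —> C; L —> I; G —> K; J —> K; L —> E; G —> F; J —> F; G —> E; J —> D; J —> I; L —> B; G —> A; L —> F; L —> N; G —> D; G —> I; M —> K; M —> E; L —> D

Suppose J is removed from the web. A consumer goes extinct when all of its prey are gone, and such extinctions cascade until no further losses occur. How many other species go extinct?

Remove J.
Round 1: H (all prey gone) → extinct.
No further losses. Total secondary extinctions: 1.

1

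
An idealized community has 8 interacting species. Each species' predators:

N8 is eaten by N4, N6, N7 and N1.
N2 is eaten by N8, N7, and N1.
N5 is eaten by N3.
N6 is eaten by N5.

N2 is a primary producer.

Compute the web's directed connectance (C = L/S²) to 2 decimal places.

The web has S = 8 species and L = 9 feeding links.
C = L / S² = 9 / 64 = 0.1406 ≈ 0.14.

C = 0.14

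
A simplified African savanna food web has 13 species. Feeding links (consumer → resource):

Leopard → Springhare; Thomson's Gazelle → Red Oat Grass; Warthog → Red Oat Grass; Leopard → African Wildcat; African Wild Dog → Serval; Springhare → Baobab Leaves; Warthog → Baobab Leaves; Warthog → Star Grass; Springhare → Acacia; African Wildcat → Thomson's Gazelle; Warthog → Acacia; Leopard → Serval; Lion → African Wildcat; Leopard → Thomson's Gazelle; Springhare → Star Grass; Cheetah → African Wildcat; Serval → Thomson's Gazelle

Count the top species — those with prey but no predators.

5

Top species (has prey, but nothing eats it): Warthog, Leopard, Lion, African Wild Dog, Cheetah.
Count: 5.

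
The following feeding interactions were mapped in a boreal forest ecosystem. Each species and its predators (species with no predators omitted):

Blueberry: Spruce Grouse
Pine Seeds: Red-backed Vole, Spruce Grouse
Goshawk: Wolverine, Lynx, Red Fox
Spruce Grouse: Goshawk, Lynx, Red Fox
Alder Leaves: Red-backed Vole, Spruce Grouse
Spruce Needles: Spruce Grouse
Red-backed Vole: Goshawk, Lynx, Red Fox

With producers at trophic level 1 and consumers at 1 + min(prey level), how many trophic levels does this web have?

Producers (level 1): Alder Leaves, Pine Seeds, Blueberry, Spruce Needles.
Following each consumer down to its lowest-level prey: Alder Leaves → Red-backed Vole → Goshawk → Wolverine (levels 1 through 4).
All prey of Wolverine (Goshawk 3) are at level 3 or above, so Wolverine is at level 1 + 3 = 4.
Every consumer has at least one prey at level 3 or below, so none exceeds level 4.

4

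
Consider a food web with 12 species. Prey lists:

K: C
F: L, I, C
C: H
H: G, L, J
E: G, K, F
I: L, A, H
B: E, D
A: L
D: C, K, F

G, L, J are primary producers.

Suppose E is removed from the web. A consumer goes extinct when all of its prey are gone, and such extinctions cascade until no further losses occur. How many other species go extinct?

Remove E.
Every predator of it retains at least one other prey: B still has D.
No consumer loses all prey, so no secondary extinctions occur.

0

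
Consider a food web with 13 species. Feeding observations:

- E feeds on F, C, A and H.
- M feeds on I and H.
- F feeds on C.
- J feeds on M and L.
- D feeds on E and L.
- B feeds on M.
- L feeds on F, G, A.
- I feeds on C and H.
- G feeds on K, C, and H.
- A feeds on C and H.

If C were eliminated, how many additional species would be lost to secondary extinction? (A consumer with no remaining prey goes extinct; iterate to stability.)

1

Remove C.
Round 1: F (all prey gone) → extinct.
No further losses. Total secondary extinctions: 1.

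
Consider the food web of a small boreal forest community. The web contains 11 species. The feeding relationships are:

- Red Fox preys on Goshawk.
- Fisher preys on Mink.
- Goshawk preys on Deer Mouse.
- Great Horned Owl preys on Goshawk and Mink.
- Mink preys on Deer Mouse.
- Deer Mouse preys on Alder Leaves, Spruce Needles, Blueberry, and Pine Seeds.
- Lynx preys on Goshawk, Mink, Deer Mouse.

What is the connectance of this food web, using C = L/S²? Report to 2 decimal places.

The web has S = 11 species and L = 13 feeding links.
C = L / S² = 13 / 121 = 0.1074 ≈ 0.11.

C = 0.11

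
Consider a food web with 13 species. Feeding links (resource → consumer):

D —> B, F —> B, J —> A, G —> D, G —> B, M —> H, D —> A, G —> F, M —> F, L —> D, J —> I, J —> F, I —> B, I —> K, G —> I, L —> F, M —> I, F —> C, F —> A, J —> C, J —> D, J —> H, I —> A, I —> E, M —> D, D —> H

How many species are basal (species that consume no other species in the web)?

4

Basal species (no prey listed): J, M, L, G.
Count: 4.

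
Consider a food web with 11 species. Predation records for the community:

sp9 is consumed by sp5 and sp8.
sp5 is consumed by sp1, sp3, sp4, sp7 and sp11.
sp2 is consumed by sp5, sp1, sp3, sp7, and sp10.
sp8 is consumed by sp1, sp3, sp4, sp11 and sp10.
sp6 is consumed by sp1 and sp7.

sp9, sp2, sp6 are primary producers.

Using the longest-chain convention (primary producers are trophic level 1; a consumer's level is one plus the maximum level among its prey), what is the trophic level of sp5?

Trophic level 2

sp9 is a producer → level 1.
sp5 eats sp9 (level 1); other prey at levels: sp2 1 → level 2.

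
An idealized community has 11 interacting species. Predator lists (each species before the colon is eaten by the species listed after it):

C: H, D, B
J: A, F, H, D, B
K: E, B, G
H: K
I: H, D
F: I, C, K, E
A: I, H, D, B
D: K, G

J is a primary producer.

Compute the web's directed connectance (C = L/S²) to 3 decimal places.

The web has S = 11 species and L = 24 feeding links.
C = L / S² = 24 / 121 = 0.1983 ≈ 0.198.

C = 0.198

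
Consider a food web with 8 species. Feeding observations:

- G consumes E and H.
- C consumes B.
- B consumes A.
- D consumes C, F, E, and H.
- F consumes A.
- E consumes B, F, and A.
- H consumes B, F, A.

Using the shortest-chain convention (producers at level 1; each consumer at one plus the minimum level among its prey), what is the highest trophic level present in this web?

Producers (level 1): A.
Following each consumer down to its lowest-level prey: A → B → C (levels 1 through 3).
All prey of C (B 2) are at level 2 or above, so C is at level 1 + 2 = 3.
Every consumer has at least one prey at level 2 or below, so none exceeds level 3.

3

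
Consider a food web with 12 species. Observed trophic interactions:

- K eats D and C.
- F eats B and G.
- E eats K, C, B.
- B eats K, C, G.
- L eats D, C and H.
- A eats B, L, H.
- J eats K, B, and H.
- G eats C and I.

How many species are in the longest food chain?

4 species

One longest chain: C → G → B → E.
It has 4 species and 3 links.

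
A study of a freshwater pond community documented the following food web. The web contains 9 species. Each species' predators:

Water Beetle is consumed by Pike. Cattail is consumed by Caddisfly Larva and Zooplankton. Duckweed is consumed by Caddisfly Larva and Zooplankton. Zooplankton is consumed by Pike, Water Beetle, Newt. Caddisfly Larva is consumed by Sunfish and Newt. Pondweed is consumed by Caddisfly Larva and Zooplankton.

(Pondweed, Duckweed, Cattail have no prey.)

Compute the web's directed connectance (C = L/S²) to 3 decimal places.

C = 0.148

The web has S = 9 species and L = 12 feeding links.
C = L / S² = 12 / 81 = 0.1481 ≈ 0.148.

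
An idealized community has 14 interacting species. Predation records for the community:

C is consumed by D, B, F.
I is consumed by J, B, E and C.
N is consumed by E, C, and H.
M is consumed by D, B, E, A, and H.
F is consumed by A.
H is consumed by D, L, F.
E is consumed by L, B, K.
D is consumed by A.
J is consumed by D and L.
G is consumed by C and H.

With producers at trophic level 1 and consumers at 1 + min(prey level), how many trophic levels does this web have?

Producers (level 1): M, G, N, I.
Following each consumer down to its lowest-level prey: G → C → F (levels 1 through 3).
All prey of F (C 2, H 2) are at level 2 or above, so F is at level 1 + 2 = 3.
Every consumer has at least one prey at level 2 or below, so none exceeds level 3.

3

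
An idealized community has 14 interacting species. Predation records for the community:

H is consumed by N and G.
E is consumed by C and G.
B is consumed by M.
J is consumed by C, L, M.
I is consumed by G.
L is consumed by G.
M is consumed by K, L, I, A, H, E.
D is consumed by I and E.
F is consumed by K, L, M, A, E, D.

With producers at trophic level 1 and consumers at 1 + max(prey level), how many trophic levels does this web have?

Producers (level 1): J, B, F.
J → M → H → N gives N level 4.
No species has a prey at level 4, so no species reaches level 5.

4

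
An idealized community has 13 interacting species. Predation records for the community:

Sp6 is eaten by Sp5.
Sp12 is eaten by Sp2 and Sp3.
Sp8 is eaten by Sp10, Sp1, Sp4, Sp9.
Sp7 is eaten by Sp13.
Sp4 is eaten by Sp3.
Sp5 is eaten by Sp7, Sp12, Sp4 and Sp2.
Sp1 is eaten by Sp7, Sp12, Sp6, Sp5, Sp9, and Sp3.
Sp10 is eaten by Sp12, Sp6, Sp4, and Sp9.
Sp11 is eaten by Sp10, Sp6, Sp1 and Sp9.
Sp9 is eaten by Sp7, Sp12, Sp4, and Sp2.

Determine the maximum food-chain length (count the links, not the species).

One longest chain: Sp8 → Sp1 → Sp6 → Sp5 → Sp4 → Sp3.
It has 6 species and 5 links.

5 links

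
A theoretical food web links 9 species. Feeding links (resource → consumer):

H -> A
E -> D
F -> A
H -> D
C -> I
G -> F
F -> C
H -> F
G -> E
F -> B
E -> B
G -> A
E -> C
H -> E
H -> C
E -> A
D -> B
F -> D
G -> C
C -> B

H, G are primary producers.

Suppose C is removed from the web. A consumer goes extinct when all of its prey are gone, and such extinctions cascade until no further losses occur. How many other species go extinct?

Remove C.
Round 1: I (all prey gone) → extinct.
No further losses. Total secondary extinctions: 1.

1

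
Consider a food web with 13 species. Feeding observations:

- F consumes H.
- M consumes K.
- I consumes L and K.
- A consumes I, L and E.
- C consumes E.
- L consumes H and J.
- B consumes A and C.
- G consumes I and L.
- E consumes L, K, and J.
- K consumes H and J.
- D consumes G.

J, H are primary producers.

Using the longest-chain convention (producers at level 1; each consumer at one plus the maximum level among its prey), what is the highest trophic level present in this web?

Producers (level 1): J, H.
J → K → E → C → B gives B level 5.
No species has a prey at level 5, so no species reaches level 6.

5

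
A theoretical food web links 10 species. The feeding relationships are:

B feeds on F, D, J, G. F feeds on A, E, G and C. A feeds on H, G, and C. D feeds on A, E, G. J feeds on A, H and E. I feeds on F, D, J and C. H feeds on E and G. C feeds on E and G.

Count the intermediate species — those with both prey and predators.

6

Intermediate species (has both prey and predators): C, H, A, J, D, F.
Count: 6.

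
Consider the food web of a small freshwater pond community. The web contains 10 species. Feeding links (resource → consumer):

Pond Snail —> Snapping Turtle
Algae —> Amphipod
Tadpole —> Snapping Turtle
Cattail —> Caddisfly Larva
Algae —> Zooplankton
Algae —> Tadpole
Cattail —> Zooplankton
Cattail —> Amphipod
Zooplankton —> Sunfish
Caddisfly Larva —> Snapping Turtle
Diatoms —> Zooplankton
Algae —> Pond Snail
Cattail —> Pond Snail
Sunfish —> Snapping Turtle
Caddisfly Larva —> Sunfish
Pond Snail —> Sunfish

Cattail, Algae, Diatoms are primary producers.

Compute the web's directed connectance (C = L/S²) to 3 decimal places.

C = 0.160

The web has S = 10 species and L = 16 feeding links.
C = L / S² = 16 / 100 = 0.1600 ≈ 0.160.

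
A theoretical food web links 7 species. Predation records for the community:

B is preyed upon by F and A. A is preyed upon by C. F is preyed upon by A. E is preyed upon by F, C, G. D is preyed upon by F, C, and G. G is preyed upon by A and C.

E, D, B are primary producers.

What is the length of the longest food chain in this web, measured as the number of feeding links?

One longest chain: E → F → A → C.
It has 4 species and 3 links.

3 links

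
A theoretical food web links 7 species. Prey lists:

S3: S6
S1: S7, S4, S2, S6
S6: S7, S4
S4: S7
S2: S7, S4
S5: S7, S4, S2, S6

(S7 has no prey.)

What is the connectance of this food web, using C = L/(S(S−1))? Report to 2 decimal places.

The web has S = 7 species and L = 14 feeding links.
C = L / (S(S−1)) = 14 / 42 = 0.3333 ≈ 0.33.

C = 0.33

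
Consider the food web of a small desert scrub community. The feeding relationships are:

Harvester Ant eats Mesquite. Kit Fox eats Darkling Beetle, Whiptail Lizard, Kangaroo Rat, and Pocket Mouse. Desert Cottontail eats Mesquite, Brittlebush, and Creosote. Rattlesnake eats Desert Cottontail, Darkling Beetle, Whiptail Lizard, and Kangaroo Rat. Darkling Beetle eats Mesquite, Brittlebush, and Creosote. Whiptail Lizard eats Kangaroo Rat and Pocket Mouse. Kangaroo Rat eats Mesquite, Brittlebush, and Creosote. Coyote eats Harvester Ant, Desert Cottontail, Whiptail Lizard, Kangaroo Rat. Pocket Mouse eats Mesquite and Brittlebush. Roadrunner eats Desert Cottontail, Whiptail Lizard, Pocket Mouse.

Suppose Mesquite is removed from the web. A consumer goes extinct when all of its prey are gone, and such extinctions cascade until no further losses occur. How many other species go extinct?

Remove Mesquite.
Round 1: Harvester Ant (all prey gone) → extinct.
No further losses. Total secondary extinctions: 1.

1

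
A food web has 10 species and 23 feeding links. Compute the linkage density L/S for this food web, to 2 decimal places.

L/S = 2.30

There are L = 23 links among S = 10 species.
L/S = 23/10 = 2.3000 ≈ 2.30.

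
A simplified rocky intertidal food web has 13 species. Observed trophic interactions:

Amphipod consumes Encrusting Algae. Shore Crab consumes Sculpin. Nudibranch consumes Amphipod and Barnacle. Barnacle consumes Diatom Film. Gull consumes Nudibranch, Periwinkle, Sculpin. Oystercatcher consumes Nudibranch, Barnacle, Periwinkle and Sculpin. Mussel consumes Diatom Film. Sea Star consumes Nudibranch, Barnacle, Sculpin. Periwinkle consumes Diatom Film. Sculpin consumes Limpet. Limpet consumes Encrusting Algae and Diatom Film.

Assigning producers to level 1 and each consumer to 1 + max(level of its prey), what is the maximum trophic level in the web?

4

Producers (level 1): Diatom Film, Encrusting Algae.
Diatom Film → Limpet → Sculpin → Sea Star gives Sea Star level 4.
No species has a prey at level 4, so no species reaches level 5.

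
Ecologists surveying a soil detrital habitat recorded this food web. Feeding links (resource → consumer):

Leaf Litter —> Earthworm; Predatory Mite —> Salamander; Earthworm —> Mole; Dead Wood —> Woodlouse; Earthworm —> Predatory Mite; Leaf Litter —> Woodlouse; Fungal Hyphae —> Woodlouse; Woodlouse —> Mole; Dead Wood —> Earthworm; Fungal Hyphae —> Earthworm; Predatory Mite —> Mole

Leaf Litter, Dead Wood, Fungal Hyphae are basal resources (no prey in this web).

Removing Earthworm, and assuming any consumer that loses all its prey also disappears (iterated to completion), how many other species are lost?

Remove Earthworm.
Round 1: Predatory Mite (all prey gone) → extinct.
Round 2: Salamander (all prey gone) → extinct.
No further losses. Total secondary extinctions: 2.

2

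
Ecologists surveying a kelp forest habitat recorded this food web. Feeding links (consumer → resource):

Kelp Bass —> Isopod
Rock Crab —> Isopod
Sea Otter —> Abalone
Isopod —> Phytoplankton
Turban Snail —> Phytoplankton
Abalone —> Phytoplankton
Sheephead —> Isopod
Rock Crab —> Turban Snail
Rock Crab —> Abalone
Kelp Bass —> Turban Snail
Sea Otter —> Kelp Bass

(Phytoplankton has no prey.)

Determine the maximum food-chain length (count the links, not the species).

One longest chain: Phytoplankton → Turban Snail → Kelp Bass → Sea Otter.
It has 4 species and 3 links.

3 links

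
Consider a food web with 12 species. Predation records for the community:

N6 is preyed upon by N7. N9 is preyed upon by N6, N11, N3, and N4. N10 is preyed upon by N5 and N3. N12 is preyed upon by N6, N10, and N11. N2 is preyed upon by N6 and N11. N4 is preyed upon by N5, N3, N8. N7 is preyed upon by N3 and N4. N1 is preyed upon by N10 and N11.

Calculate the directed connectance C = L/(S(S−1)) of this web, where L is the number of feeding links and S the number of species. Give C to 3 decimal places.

C = 0.144

The web has S = 12 species and L = 19 feeding links.
C = L / (S(S−1)) = 19 / 132 = 0.1439 ≈ 0.144.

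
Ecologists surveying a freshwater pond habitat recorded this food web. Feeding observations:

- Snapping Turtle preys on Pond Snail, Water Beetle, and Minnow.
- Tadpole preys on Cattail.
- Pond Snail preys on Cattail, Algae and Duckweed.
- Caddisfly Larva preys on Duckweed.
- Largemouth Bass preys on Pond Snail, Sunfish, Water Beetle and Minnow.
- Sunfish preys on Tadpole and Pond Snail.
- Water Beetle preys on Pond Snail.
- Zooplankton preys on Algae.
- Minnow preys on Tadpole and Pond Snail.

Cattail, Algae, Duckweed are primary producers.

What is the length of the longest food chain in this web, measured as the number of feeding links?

3 links

One longest chain: Cattail → Pond Snail → Water Beetle → Snapping Turtle.
It has 4 species and 3 links.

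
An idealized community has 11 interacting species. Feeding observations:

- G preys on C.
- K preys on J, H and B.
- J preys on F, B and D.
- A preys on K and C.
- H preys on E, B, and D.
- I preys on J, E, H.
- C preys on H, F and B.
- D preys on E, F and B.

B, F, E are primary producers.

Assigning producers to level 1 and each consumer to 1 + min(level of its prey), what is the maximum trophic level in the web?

Producers (level 1): B, F, E.
Following each consumer down to its lowest-level prey: B → K → A (levels 1 through 3).
All prey of A (K 2, C 2) are at level 2 or above, so A is at level 1 + 2 = 3.
Every consumer has at least one prey at level 2 or below, so none exceeds level 3.

3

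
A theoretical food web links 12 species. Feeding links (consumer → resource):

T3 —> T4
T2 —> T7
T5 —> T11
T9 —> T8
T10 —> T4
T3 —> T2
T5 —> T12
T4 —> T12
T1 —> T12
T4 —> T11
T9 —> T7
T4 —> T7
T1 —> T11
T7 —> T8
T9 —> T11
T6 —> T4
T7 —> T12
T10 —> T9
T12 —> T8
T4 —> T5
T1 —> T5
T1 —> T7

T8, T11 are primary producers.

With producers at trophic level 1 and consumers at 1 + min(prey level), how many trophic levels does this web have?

3

Producers (level 1): T8, T11.
Following each consumer down to its lowest-level prey: T11 → T4 → T6 (levels 1 through 3).
All prey of T6 (T4 2) are at level 2 or above, so T6 is at level 1 + 2 = 3.
Every consumer has at least one prey at level 2 or below, so none exceeds level 3.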